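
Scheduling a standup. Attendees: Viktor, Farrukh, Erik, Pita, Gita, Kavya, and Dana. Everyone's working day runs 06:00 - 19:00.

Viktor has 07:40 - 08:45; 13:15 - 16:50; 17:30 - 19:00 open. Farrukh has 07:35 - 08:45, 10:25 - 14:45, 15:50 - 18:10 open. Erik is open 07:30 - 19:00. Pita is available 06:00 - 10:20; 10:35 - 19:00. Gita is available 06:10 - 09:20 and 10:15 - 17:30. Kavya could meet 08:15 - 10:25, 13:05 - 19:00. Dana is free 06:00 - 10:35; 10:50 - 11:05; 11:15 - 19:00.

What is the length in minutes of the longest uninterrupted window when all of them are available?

Viktor ∩ Farrukh: 07:40-08:45, 13:15-14:45, 15:50-16:50, 17:30-18:10.
Viktor ∩ Farrukh ∩ Erik: 07:40-08:45, 13:15-14:45, 15:50-16:50, 17:30-18:10.
Viktor ∩ Farrukh ∩ Erik ∩ Pita: 07:40-08:45, 13:15-14:45, 15:50-16:50, 17:30-18:10.
Viktor ∩ Farrukh ∩ Erik ∩ Pita ∩ Gita: 07:40-08:45, 13:15-14:45, 15:50-16:50.
Viktor ∩ Farrukh ∩ Erik ∩ Pita ∩ Gita ∩ Kavya: 08:15-08:45, 13:15-14:45, 15:50-16:50.
Viktor ∩ Farrukh ∩ Erik ∩ Pita ∩ Gita ∩ Kavya ∩ Dana: 08:15-08:45, 13:15-14:45, 15:50-16:50.
The longest is 13:15-14:45 at 90 minutes.

90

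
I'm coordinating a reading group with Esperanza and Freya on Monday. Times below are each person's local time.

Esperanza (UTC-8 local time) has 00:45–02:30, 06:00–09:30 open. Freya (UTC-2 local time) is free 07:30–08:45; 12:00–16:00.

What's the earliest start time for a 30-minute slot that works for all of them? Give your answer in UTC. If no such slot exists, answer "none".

09:30

Esperanza in UTC: 08:45-10:30, 14:00-17:30 (add 8h to convert from UTC-8).
Freya in UTC: 09:30-10:45, 14:00-18:00 (add 2h to convert from UTC-2).
Esperanza ∩ Freya: 09:30-10:30, 14:00-17:30.
Those are the intersection windows.
The first common window of at least 30 minutes is 09:30-10:30, so the earliest start is 09:30.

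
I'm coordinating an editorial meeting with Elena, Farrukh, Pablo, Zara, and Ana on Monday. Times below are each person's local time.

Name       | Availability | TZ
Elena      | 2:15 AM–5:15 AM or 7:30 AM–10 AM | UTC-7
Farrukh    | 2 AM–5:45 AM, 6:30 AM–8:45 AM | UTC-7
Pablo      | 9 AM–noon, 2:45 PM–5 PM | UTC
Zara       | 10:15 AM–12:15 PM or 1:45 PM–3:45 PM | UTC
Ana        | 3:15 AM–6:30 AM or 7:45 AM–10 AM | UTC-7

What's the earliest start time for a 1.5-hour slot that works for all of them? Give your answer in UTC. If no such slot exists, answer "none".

Elena in UTC: 09:15-12:15, 14:30-17:00 (add 7h to convert from UTC-7).
Farrukh in UTC: 09:00-12:45, 13:30-15:45 (add 7h to convert from UTC-7).
Pablo in UTC: 09:00-12:00, 14:45-17:00.
Zara in UTC: 10:15-12:15, 13:45-15:45.
Ana in UTC: 10:15-13:30, 14:45-17:00 (add 7h to convert from UTC-7).
Elena ∩ Farrukh: 09:15-12:15, 14:30-15:45.
Elena ∩ Farrukh ∩ Pablo: 09:15-12:00, 14:45-15:45.
Elena ∩ Farrukh ∩ Pablo ∩ Zara: 10:15-12:00, 14:45-15:45.
Elena ∩ Farrukh ∩ Pablo ∩ Zara ∩ Ana: 10:15-12:00, 14:45-15:45.
The first common window of at least 90 minutes is 10:15-12:00, so the earliest start is 10:15.

10:15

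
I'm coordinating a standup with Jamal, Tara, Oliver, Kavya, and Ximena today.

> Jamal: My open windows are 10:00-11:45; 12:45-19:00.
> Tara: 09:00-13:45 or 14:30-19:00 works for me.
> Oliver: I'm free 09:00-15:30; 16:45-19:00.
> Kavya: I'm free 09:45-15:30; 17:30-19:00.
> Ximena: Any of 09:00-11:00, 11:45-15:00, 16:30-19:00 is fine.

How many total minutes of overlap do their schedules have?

240

Jamal ∩ Tara: 10:00-11:45, 12:45-13:45, 14:30-19:00.
Jamal ∩ Tara ∩ Oliver: 10:00-11:45, 12:45-13:45, 14:30-15:30, 16:45-19:00.
Jamal ∩ Tara ∩ Oliver ∩ Kavya: 10:00-11:45, 12:45-13:45, 14:30-15:30, 17:30-19:00.
Jamal ∩ Tara ∩ Oliver ∩ Kavya ∩ Ximena: 10:00-11:00, 12:45-13:45, 14:30-15:00, 17:30-19:00.
Summing the common windows: 60 + 60 + 30 + 90 = 240 minutes.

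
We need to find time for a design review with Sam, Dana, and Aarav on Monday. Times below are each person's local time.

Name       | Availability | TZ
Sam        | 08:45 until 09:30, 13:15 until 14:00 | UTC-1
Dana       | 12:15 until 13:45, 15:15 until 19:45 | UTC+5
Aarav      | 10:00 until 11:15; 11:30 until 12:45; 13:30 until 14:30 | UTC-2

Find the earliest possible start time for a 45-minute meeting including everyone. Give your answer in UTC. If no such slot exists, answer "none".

Sam in UTC: 09:45-10:30, 14:15-15:00 (add 1h to convert from UTC-1).
Dana in UTC: 07:15-08:45, 10:15-14:45 (subtract 5h to convert from UTC+5).
Aarav in UTC: 12:00-13:15, 13:30-14:45, 15:30-16:30 (add 2h to convert from UTC-2).
Sam ∩ Dana: 10:15-10:30, 14:15-14:45.
Sam ∩ Dana ∩ Aarav: 14:15-14:45.
Those are the intersection windows.
No common window is at least 45 minutes long.

none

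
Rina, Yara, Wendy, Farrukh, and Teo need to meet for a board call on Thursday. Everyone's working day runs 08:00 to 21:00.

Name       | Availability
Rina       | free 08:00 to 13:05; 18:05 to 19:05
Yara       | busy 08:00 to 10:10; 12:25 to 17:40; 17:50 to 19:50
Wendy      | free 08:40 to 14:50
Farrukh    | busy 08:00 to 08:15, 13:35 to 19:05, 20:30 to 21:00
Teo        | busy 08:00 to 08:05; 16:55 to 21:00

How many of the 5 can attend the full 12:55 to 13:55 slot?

2

Rina free: 08:00-13:05, 18:05-19:05.
Yara free: 10:10-12:25, 17:40-17:50, 19:50-21:00 (invert busy blocks within the working day).
Wendy free: 08:40-14:50.
Farrukh free: 08:15-13:35, 19:05-20:30 (invert busy blocks within the working day).
Teo free: 08:05-16:55 (invert busy blocks within the working day).
Wendy and Teo can make the full 12:55-13:55 slot — that's 2.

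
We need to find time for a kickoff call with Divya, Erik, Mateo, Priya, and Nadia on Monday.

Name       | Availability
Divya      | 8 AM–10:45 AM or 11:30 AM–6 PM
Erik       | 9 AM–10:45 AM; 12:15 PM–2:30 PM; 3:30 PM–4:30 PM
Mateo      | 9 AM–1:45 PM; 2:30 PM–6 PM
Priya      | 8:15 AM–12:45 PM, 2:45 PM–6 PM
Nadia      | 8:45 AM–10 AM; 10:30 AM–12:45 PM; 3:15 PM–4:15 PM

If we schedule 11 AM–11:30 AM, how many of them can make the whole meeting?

3

Mateo, Priya, and Nadia can make the full 11:00-11:30 slot — that's 3.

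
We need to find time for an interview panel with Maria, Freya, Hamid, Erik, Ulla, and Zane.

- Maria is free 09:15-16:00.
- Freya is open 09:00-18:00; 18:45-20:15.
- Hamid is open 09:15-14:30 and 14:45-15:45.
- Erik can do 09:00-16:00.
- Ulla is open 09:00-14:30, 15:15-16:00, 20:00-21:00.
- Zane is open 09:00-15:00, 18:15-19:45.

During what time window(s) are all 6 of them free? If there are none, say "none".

09:15-14:30

Maria ∩ Freya: 09:15-16:00.
Maria ∩ Freya ∩ Hamid: 09:15-14:30, 14:45-15:45.
Maria ∩ Freya ∩ Hamid ∩ Erik: 09:15-14:30, 14:45-15:45.
Maria ∩ Freya ∩ Hamid ∩ Erik ∩ Ulla: 09:15-14:30, 15:15-15:45.
Maria ∩ Freya ∩ Hamid ∩ Erik ∩ Ulla ∩ Zane: 09:15-14:30.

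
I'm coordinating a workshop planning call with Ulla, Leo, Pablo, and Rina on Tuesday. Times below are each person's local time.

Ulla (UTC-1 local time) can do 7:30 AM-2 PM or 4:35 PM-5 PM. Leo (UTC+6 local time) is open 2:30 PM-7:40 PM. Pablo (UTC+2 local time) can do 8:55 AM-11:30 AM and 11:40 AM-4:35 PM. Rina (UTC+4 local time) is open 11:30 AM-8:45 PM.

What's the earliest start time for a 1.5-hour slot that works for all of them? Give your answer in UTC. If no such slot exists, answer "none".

Ulla in UTC: 08:30-15:00, 17:35-18:00 (add 1h to convert from UTC-1).
Leo in UTC: 08:30-13:40 (subtract 6h to convert from UTC+6).
Pablo in UTC: 06:55-09:30, 09:40-14:35 (subtract 2h to convert from UTC+2).
Rina in UTC: 07:30-16:45 (subtract 4h to convert from UTC+4).
Ulla ∩ Leo: 08:30-13:40.
Ulla ∩ Leo ∩ Pablo: 08:30-09:30, 09:40-13:40.
Ulla ∩ Leo ∩ Pablo ∩ Rina: 08:30-09:30, 09:40-13:40.
The first common window of at least 90 minutes is 09:40-13:40, so the earliest start is 09:40.

09:40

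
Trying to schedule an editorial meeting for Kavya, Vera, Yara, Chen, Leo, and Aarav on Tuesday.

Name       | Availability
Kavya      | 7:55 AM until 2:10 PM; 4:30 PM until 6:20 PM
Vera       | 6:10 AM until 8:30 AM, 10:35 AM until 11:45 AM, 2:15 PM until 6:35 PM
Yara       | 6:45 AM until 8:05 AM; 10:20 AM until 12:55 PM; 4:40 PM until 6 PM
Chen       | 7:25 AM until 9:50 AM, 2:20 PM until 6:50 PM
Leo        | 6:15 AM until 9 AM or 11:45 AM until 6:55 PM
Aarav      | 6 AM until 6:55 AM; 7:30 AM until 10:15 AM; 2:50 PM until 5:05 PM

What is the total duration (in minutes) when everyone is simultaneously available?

35

Kavya ∩ Vera: 07:55-08:30, 10:35-11:45, 16:30-18:20.
Kavya ∩ Vera ∩ Yara: 07:55-08:05, 10:35-11:45, 16:40-18:00.
Kavya ∩ Vera ∩ Yara ∩ Chen: 07:55-08:05, 16:40-18:00.
Kavya ∩ Vera ∩ Yara ∩ Chen ∩ Leo: 07:55-08:05, 16:40-18:00.
Kavya ∩ Vera ∩ Yara ∩ Chen ∩ Leo ∩ Aarav: 07:55-08:05, 16:40-17:05.
Summing the common windows: 10 + 25 = 35 minutes.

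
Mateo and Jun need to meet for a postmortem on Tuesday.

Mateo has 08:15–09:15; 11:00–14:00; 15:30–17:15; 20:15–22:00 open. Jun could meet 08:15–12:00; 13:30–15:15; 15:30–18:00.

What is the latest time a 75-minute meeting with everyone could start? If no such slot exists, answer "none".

Mateo ∩ Jun: 08:15-09:15, 11:00-12:00, 13:30-14:00, 15:30-17:15.
The last common window of at least 75 minutes is 15:30-17:15; a 75-minute meeting can start as late as 16:00 and still end by 17:15.

16:00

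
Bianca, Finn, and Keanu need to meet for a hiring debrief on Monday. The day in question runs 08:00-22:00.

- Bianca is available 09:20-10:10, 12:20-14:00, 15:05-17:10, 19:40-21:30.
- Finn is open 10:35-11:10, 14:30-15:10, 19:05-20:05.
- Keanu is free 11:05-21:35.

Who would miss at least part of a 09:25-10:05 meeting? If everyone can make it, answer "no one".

Finn, Keanu

Bianca: free for 09:25-10:05. Finn: not fully free for 09:25-10:05. Keanu: not fully free for 09:25-10:05.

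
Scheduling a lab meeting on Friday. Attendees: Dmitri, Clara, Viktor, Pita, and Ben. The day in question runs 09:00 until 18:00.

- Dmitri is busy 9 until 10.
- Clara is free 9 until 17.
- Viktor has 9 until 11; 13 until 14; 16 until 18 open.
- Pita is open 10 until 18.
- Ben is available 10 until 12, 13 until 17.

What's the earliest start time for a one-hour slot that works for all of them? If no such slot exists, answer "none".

Dmitri free: 10:00-18:00 (invert busy blocks within the working day).
Clara free: 09:00-17:00.
Viktor free: 09:00-11:00, 13:00-14:00, 16:00-18:00.
Pita free: 10:00-18:00.
Ben free: 10:00-12:00, 13:00-17:00.
Dmitri ∩ Clara: 10:00-17:00.
Dmitri ∩ Clara ∩ Viktor: 10:00-11:00, 13:00-14:00, 16:00-17:00.
Dmitri ∩ Clara ∩ Viktor ∩ Pita: 10:00-11:00, 13:00-14:00, 16:00-17:00.
Dmitri ∩ Clara ∩ Viktor ∩ Pita ∩ Ben: 10:00-11:00, 13:00-14:00, 16:00-17:00.
The first common window of at least 60 minutes is 10:00-11:00, so the earliest start is 10:00.

10:00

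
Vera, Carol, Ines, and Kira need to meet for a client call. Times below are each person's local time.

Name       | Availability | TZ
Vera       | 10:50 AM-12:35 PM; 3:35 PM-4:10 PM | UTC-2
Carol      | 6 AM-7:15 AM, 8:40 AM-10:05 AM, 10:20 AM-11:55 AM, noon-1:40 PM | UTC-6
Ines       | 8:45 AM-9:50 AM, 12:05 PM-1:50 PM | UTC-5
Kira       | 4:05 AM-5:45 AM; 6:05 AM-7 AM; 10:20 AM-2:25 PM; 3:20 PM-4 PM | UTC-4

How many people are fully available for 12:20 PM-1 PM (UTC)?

Vera in UTC: 12:50-14:35, 17:35-18:10 (add 2h to convert from UTC-2).
Carol in UTC: 12:00-13:15, 14:40-16:05, 16:20-17:55, 18:00-19:40 (add 6h to convert from UTC-6).
Ines in UTC: 13:45-14:50, 17:05-18:50 (add 5h to convert from UTC-5).
Kira in UTC: 08:05-09:45, 10:05-11:00, 14:20-18:25, 19:20-20:00 (add 4h to convert from UTC-4).
Carol can make the full 12:20-13:00 slot — that's 1.

1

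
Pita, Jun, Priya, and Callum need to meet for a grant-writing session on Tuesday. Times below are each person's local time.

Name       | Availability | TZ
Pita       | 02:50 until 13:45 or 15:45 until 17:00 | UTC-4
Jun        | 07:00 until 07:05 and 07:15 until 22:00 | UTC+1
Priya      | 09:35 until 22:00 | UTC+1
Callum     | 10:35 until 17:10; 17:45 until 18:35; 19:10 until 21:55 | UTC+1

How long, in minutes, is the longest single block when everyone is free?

395

Pita in UTC: 06:50-17:45, 19:45-21:00 (add 4h to convert from UTC-4).
Jun in UTC: 06:00-06:05, 06:15-21:00 (subtract 1h to convert from UTC+1).
Priya in UTC: 08:35-21:00 (subtract 1h to convert from UTC+1).
Callum in UTC: 09:35-16:10, 16:45-17:35, 18:10-20:55 (subtract 1h to convert from UTC+1).
Pita ∩ Jun: 06:50-17:45, 19:45-21:00.
Pita ∩ Jun ∩ Priya: 08:35-17:45, 19:45-21:00.
Pita ∩ Jun ∩ Priya ∩ Callum: 09:35-16:10, 16:45-17:35, 19:45-20:55.
Those are the intersection windows.
The longest is 09:35-16:10 at 395 minutes.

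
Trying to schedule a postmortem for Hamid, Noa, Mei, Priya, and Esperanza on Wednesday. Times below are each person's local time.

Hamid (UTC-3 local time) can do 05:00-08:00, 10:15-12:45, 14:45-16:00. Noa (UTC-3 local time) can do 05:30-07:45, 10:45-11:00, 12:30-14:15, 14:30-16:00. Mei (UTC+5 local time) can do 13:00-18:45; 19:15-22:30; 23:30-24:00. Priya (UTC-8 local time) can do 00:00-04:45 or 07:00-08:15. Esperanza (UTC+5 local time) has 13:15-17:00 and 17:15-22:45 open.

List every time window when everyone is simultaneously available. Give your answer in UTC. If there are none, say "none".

Hamid in UTC: 08:00-11:00, 13:15-15:45, 17:45-19:00 (add 3h to convert from UTC-3).
Noa in UTC: 08:30-10:45, 13:45-14:00, 15:30-17:15, 17:30-19:00 (add 3h to convert from UTC-3).
Mei in UTC: 08:00-13:45, 14:15-17:30, 18:30-19:00 (subtract 5h to convert from UTC+5).
Priya in UTC: 08:00-12:45, 15:00-16:15 (add 8h to convert from UTC-8).
Esperanza in UTC: 08:15-12:00, 12:15-17:45 (subtract 5h to convert from UTC+5).
Hamid ∩ Noa: 08:30-10:45, 13:45-14:00, 15:30-15:45, 17:45-19:00.
Hamid ∩ Noa ∩ Mei: 08:30-10:45, 15:30-15:45, 18:30-19:00.
Hamid ∩ Noa ∩ Mei ∩ Priya: 08:30-10:45, 15:30-15:45.
Hamid ∩ Noa ∩ Mei ∩ Priya ∩ Esperanza: 08:30-10:45, 15:30-15:45.

08:30-10:45, 15:30-15:45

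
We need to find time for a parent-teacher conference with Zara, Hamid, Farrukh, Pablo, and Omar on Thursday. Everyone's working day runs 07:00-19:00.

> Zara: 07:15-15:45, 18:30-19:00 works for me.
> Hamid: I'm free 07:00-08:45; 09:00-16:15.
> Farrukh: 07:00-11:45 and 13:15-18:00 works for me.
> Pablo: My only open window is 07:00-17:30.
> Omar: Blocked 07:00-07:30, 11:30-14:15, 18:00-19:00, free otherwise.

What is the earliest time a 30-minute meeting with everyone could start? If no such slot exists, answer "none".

Zara free: 07:15-15:45, 18:30-19:00.
Hamid free: 07:00-08:45, 09:00-16:15.
Farrukh free: 07:00-11:45, 13:15-18:00.
Pablo free: 07:00-17:30.
Omar free: 07:30-11:30, 14:15-18:00 (invert busy blocks within the working day).
Zara ∩ Hamid: 07:15-08:45, 09:00-15:45.
Zara ∩ Hamid ∩ Farrukh: 07:15-08:45, 09:00-11:45, 13:15-15:45.
Zara ∩ Hamid ∩ Farrukh ∩ Pablo: 07:15-08:45, 09:00-11:45, 13:15-15:45.
Zara ∩ Hamid ∩ Farrukh ∩ Pablo ∩ Omar: 07:30-08:45, 09:00-11:30, 14:15-15:45.
The first common window of at least 30 minutes is 07:30-08:45, so the earliest start is 07:30.

07:30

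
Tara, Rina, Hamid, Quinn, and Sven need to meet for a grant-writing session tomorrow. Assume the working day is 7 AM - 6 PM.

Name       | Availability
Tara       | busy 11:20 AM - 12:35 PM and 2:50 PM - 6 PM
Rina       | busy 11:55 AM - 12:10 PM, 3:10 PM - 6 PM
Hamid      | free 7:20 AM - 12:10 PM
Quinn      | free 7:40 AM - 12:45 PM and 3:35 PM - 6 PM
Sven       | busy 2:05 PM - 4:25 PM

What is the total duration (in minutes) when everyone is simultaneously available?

Tara free: 07:00-11:20, 12:35-14:50 (invert busy blocks within the working day).
Rina free: 07:00-11:55, 12:10-15:10 (invert busy blocks within the working day).
Hamid free: 07:20-12:10.
Quinn free: 07:40-12:45, 15:35-18:00.
Sven free: 07:00-14:05, 16:25-18:00 (invert busy blocks within the working day).
Tara ∩ Rina: 07:00-11:20, 12:35-14:50.
Tara ∩ Rina ∩ Hamid: 07:20-11:20.
Tara ∩ Rina ∩ Hamid ∩ Quinn: 07:40-11:20.
Tara ∩ Rina ∩ Hamid ∩ Quinn ∩ Sven: 07:40-11:20.
That's a single block of 220 minutes.

220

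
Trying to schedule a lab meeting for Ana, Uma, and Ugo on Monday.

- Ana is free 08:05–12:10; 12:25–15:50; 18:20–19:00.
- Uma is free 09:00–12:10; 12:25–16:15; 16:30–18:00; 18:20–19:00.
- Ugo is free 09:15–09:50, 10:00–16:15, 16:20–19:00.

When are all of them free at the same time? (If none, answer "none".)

Ana ∩ Uma: 09:00-12:10, 12:25-15:50, 18:20-19:00.
Ana ∩ Uma ∩ Ugo: 09:15-09:50, 10:00-12:10, 12:25-15:50, 18:20-19:00.
Those are the intersection windows.

09:15-09:50, 10:00-12:10, 12:25-15:50, 18:20-19:00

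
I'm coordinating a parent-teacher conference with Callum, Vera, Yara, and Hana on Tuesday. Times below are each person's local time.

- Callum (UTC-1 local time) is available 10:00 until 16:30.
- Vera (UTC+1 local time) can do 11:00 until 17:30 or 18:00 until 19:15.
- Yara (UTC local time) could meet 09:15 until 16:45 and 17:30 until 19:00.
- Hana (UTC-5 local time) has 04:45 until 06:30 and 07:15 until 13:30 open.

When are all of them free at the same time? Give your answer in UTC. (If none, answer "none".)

Callum in UTC: 11:00-17:30 (add 1h to convert from UTC-1).
Vera in UTC: 10:00-16:30, 17:00-18:15 (subtract 1h to convert from UTC+1).
Yara in UTC: 09:15-16:45, 17:30-19:00.
Hana in UTC: 09:45-11:30, 12:15-18:30 (add 5h to convert from UTC-5).
Callum ∩ Vera: 11:00-16:30, 17:00-17:30.
Callum ∩ Vera ∩ Yara: 11:00-16:30.
Callum ∩ Vera ∩ Yara ∩ Hana: 11:00-11:30, 12:15-16:30.

11:00-11:30, 12:15-16:30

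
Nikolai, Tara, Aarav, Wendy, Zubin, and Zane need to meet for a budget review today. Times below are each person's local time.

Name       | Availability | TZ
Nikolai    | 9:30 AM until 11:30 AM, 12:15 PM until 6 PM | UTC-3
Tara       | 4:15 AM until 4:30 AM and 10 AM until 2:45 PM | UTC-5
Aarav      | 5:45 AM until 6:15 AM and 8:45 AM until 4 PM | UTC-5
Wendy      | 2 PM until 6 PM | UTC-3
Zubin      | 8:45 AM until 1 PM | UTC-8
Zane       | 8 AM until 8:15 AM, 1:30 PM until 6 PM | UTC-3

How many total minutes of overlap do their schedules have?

165

Nikolai in UTC: 12:30-14:30, 15:15-21:00 (add 3h to convert from UTC-3).
Tara in UTC: 09:15-09:30, 15:00-19:45 (add 5h to convert from UTC-5).
Aarav in UTC: 10:45-11:15, 13:45-21:00 (add 5h to convert from UTC-5).
Wendy in UTC: 17:00-21:00 (add 3h to convert from UTC-3).
Zubin in UTC: 16:45-21:00 (add 8h to convert from UTC-8).
Zane in UTC: 11:00-11:15, 16:30-21:00 (add 3h to convert from UTC-3).
Nikolai ∩ Tara: 15:15-19:45.
Nikolai ∩ Tara ∩ Aarav: 15:15-19:45.
Nikolai ∩ Tara ∩ Aarav ∩ Wendy: 17:00-19:45.
Nikolai ∩ Tara ∩ Aarav ∩ Wendy ∩ Zubin: 17:00-19:45.
Nikolai ∩ Tara ∩ Aarav ∩ Wendy ∩ Zubin ∩ Zane: 17:00-19:45.
Those are the intersection windows.
That's a single block of 165 minutes.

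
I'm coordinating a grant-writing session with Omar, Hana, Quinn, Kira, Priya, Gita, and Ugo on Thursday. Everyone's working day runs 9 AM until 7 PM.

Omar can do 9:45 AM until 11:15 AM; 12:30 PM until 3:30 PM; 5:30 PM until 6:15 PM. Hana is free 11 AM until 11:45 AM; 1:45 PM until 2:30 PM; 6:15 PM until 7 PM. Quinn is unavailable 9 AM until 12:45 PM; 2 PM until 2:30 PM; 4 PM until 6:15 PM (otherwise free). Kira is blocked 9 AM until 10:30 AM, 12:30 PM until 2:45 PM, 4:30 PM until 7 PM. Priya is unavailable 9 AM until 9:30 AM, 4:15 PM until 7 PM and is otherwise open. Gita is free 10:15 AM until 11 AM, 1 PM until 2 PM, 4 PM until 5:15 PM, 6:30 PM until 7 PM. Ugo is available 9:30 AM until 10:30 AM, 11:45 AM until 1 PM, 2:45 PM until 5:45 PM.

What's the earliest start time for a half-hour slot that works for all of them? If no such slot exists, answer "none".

Omar free: 09:45-11:15, 12:30-15:30, 17:30-18:15.
Hana free: 11:00-11:45, 13:45-14:30, 18:15-19:00.
Quinn free: 12:45-14:00, 14:30-16:00, 18:15-19:00 (invert busy blocks within the working day).
Kira free: 10:30-12:30, 14:45-16:30 (invert busy blocks within the working day).
Priya free: 09:30-16:15 (invert busy blocks within the working day).
Gita free: 10:15-11:00, 13:00-14:00, 16:00-17:15, 18:30-19:00.
Ugo free: 09:30-10:30, 11:45-13:00, 14:45-17:45.
Omar ∩ Hana: 11:00-11:15, 13:45-14:30.
Omar ∩ Hana ∩ Quinn: 13:45-14:00.
Omar ∩ Hana ∩ Quinn ∩ Kira: ∅.
Omar ∩ Hana ∩ Quinn ∩ Kira ∩ Priya: ∅.
Omar ∩ Hana ∩ Quinn ∩ Kira ∩ Priya ∩ Gita: ∅.
Omar ∩ Hana ∩ Quinn ∩ Kira ∩ Priya ∩ Gita ∩ Ugo: ∅.
There is no time when everyone is free.
No common window is at least 30 minutes long.

none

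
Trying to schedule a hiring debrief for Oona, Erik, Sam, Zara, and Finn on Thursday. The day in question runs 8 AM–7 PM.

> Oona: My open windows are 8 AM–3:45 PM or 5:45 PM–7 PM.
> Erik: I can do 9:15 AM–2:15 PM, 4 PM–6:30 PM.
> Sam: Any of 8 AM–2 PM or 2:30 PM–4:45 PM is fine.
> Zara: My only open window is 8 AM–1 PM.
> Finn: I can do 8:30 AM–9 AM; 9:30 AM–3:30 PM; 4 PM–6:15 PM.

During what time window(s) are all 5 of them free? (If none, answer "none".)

Oona ∩ Erik: 09:15-14:15, 17:45-18:30.
Oona ∩ Erik ∩ Sam: 09:15-14:00.
Oona ∩ Erik ∩ Sam ∩ Zara: 09:15-13:00.
Oona ∩ Erik ∩ Sam ∩ Zara ∩ Finn: 09:30-13:00.
So the common availability across everyone is 09:30-13:00.

09:30-13:00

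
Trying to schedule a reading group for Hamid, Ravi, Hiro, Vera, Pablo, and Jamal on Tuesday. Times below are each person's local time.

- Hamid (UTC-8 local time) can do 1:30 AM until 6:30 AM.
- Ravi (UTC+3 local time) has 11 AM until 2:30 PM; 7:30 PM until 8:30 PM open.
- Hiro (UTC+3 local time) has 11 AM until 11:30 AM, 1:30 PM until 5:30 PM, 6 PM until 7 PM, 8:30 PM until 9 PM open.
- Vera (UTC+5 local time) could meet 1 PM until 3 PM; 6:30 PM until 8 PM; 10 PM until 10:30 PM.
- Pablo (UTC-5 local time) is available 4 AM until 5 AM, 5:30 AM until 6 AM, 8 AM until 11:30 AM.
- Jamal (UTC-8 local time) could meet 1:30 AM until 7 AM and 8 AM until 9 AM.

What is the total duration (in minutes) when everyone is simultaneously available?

Hamid in UTC: 09:30-14:30 (add 8h to convert from UTC-8).
Ravi in UTC: 08:00-11:30, 16:30-17:30 (subtract 3h to convert from UTC+3).
Hiro in UTC: 08:00-08:30, 10:30-14:30, 15:00-16:00, 17:30-18:00 (subtract 3h to convert from UTC+3).
Vera in UTC: 08:00-10:00, 13:30-15:00, 17:00-17:30 (subtract 5h to convert from UTC+5).
Pablo in UTC: 09:00-10:00, 10:30-11:00, 13:00-16:30 (add 5h to convert from UTC-5).
Jamal in UTC: 09:30-15:00, 16:00-17:00 (add 8h to convert from UTC-8).
Hamid ∩ Ravi: 09:30-11:30.
Hamid ∩ Ravi ∩ Hiro: 10:30-11:30.
Hamid ∩ Ravi ∩ Hiro ∩ Vera: ∅.
Hamid ∩ Ravi ∩ Hiro ∩ Vera ∩ Pablo: ∅.
Hamid ∩ Ravi ∩ Hiro ∩ Vera ∩ Pablo ∩ Jamal: ∅.
There is no time when everyone is free.
There is no common window, so the total is 0 minutes.

0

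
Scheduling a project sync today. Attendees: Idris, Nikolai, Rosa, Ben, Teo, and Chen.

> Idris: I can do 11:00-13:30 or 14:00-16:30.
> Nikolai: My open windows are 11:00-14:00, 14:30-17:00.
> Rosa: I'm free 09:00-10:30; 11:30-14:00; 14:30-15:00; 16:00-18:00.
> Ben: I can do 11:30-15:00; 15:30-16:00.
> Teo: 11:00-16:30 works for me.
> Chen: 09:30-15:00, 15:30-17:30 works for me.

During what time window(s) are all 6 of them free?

11:30-13:30, 14:30-15:00

Idris ∩ Nikolai: 11:00-13:30, 14:30-16:30.
Idris ∩ Nikolai ∩ Rosa: 11:30-13:30, 14:30-15:00, 16:00-16:30.
Idris ∩ Nikolai ∩ Rosa ∩ Ben: 11:30-13:30, 14:30-15:00.
Idris ∩ Nikolai ∩ Rosa ∩ Ben ∩ Teo: 11:30-13:30, 14:30-15:00.
Idris ∩ Nikolai ∩ Rosa ∩ Ben ∩ Teo ∩ Chen: 11:30-13:30, 14:30-15:00.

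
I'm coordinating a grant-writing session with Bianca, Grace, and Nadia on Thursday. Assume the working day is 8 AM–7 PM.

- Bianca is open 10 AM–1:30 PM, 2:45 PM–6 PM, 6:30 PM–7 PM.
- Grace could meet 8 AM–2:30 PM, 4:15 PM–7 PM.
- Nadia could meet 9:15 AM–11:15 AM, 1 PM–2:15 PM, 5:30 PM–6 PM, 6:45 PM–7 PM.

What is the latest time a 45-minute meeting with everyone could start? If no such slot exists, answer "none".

Bianca ∩ Grace: 10:00-13:30, 16:15-18:00, 18:30-19:00.
Bianca ∩ Grace ∩ Nadia: 10:00-11:15, 13:00-13:30, 17:30-18:00, 18:45-19:00.
The last common window of at least 45 minutes is 10:00-11:15; a 45-minute meeting can start as late as 10:30 and still end by 11:15.

10:30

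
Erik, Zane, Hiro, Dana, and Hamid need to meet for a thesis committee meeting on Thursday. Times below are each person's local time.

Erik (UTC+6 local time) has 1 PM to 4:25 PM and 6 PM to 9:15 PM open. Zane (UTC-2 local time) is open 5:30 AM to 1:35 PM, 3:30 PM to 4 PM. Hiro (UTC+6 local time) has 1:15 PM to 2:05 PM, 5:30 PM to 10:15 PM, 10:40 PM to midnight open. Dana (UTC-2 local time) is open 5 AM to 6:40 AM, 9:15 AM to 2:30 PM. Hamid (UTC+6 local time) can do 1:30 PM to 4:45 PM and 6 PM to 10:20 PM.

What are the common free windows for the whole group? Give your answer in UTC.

07:30-08:05, 12:00-15:15

Erik in UTC: 07:00-10:25, 12:00-15:15 (subtract 6h to convert from UTC+6).
Zane in UTC: 07:30-15:35, 17:30-18:00 (add 2h to convert from UTC-2).
Hiro in UTC: 07:15-08:05, 11:30-16:15, 16:40-18:00 (subtract 6h to convert from UTC+6).
Dana in UTC: 07:00-08:40, 11:15-16:30 (add 2h to convert from UTC-2).
Hamid in UTC: 07:30-10:45, 12:00-16:20 (subtract 6h to convert from UTC+6).
Erik ∩ Zane: 07:30-10:25, 12:00-15:15.
Erik ∩ Zane ∩ Hiro: 07:30-08:05, 12:00-15:15.
Erik ∩ Zane ∩ Hiro ∩ Dana: 07:30-08:05, 12:00-15:15.
Erik ∩ Zane ∩ Hiro ∩ Dana ∩ Hamid: 07:30-08:05, 12:00-15:15.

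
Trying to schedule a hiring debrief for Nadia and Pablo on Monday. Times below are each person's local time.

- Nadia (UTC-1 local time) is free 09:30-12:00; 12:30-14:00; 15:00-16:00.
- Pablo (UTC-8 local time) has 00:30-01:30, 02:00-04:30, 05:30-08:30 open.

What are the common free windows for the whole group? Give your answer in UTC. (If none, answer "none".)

Nadia in UTC: 10:30-13:00, 13:30-15:00, 16:00-17:00 (add 1h to convert from UTC-1).
Pablo in UTC: 08:30-09:30, 10:00-12:30, 13:30-16:30 (add 8h to convert from UTC-8).
Nadia ∩ Pablo: 10:30-12:30, 13:30-15:00, 16:00-16:30.
So the common availability across everyone is 10:30-12:30, 13:30-15:00, 16:00-16:30.

10:30-12:30, 13:30-15:00, 16:00-16:30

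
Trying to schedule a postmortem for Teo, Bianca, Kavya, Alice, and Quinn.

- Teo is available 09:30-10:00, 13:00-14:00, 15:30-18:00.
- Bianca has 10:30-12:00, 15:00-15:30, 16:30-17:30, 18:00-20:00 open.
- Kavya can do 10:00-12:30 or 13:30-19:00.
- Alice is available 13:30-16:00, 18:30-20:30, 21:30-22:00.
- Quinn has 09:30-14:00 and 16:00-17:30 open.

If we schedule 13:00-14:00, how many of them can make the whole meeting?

Teo and Quinn can make the full 13:00-14:00 slot — that's 2.

2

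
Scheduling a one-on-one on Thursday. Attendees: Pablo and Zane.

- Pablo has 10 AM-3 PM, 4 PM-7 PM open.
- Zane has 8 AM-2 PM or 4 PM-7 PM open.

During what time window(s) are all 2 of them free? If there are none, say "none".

Pablo ∩ Zane: 10:00-14:00, 16:00-19:00.

10:00-14:00, 16:00-19:00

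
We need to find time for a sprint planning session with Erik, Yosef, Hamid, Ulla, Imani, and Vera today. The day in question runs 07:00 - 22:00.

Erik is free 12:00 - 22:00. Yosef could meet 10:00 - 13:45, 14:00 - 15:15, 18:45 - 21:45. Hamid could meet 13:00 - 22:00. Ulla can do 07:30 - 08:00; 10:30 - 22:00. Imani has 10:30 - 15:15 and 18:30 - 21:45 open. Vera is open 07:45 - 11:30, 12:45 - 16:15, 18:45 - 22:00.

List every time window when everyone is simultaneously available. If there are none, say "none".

13:00-13:45, 14:00-15:15, 18:45-21:45

Erik ∩ Yosef: 12:00-13:45, 14:00-15:15, 18:45-21:45.
Erik ∩ Yosef ∩ Hamid: 13:00-13:45, 14:00-15:15, 18:45-21:45.
Erik ∩ Yosef ∩ Hamid ∩ Ulla: 13:00-13:45, 14:00-15:15, 18:45-21:45.
Erik ∩ Yosef ∩ Hamid ∩ Ulla ∩ Imani: 13:00-13:45, 14:00-15:15, 18:45-21:45.
Erik ∩ Yosef ∩ Hamid ∩ Ulla ∩ Imani ∩ Vera: 13:00-13:45, 14:00-15:15, 18:45-21:45.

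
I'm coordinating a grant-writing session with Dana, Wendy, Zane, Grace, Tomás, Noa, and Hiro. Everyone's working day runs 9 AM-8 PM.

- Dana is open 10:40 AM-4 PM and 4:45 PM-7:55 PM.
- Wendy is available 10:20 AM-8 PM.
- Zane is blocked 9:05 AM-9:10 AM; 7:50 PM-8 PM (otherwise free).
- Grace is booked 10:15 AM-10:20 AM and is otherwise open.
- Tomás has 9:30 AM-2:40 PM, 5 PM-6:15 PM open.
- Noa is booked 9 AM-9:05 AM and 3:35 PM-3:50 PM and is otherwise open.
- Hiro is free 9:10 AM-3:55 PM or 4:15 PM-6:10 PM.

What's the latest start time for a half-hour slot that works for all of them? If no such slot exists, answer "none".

Dana free: 10:40-16:00, 16:45-19:55.
Wendy free: 10:20-20:00.
Zane free: 09:00-09:05, 09:10-19:50 (invert busy blocks within the working day).
Grace free: 09:00-10:15, 10:20-20:00 (invert busy blocks within the working day).
Tomás free: 09:30-14:40, 17:00-18:15.
Noa free: 09:05-15:35, 15:50-20:00 (invert busy blocks within the working day).
Hiro free: 09:10-15:55, 16:15-18:10.
Dana ∩ Wendy: 10:40-16:00, 16:45-19:55.
Dana ∩ Wendy ∩ Zane: 10:40-16:00, 16:45-19:50.
Dana ∩ Wendy ∩ Zane ∩ Grace: 10:40-16:00, 16:45-19:50.
Dana ∩ Wendy ∩ Zane ∩ Grace ∩ Tomás: 10:40-14:40, 17:00-18:15.
Dana ∩ Wendy ∩ Zane ∩ Grace ∩ Tomás ∩ Noa: 10:40-14:40, 17:00-18:15.
Dana ∩ Wendy ∩ Zane ∩ Grace ∩ Tomás ∩ Noa ∩ Hiro: 10:40-14:40, 17:00-18:10.
The last common window of at least 30 minutes is 17:00-18:10; a 30-minute meeting can start as late as 17:40 and still end by 18:10.

17:40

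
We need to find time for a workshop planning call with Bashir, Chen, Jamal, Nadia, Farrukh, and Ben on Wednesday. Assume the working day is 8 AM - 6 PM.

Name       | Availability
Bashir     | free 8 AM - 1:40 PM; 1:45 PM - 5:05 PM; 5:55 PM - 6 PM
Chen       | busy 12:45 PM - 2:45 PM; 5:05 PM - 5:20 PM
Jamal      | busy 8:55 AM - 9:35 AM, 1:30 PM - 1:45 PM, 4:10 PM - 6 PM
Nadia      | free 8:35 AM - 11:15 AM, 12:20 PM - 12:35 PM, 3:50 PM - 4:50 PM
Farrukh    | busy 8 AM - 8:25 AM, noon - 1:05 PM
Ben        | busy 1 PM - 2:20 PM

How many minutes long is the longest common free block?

Bashir free: 08:00-13:40, 13:45-17:05, 17:55-18:00.
Chen free: 08:00-12:45, 14:45-17:05, 17:20-18:00 (invert busy blocks within the working day).
Jamal free: 08:00-08:55, 09:35-13:30, 13:45-16:10 (invert busy blocks within the working day).
Nadia free: 08:35-11:15, 12:20-12:35, 15:50-16:50.
Farrukh free: 08:25-12:00, 13:05-18:00 (invert busy blocks within the working day).
Ben free: 08:00-13:00, 14:20-18:00 (invert busy blocks within the working day).
Bashir ∩ Chen: 08:00-12:45, 14:45-17:05, 17:55-18:00.
Bashir ∩ Chen ∩ Jamal: 08:00-08:55, 09:35-12:45, 14:45-16:10.
Bashir ∩ Chen ∩ Jamal ∩ Nadia: 08:35-08:55, 09:35-11:15, 12:20-12:35, 15:50-16:10.
Bashir ∩ Chen ∩ Jamal ∩ Nadia ∩ Farrukh: 08:35-08:55, 09:35-11:15, 15:50-16:10.
Bashir ∩ Chen ∩ Jamal ∩ Nadia ∩ Farrukh ∩ Ben: 08:35-08:55, 09:35-11:15, 15:50-16:10.
So the common availability across everyone is 08:35-08:55, 09:35-11:15, 15:50-16:10.
The longest is 09:35-11:15 at 100 minutes.

100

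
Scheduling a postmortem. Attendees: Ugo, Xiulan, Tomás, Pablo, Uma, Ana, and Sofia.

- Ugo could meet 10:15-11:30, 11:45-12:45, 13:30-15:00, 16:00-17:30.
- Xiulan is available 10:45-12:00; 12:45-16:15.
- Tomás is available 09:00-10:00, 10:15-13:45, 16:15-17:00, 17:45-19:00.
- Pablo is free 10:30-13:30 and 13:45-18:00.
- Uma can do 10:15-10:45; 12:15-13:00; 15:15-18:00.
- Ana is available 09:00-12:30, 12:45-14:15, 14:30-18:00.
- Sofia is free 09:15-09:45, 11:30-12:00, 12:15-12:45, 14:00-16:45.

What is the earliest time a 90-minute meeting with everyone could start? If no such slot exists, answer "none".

none

Ugo ∩ Xiulan: 10:45-11:30, 11:45-12:00, 13:30-15:00, 16:00-16:15.
Ugo ∩ Xiulan ∩ Tomás: 10:45-11:30, 11:45-12:00, 13:30-13:45.
Ugo ∩ Xiulan ∩ Tomás ∩ Pablo: 10:45-11:30, 11:45-12:00.
Ugo ∩ Xiulan ∩ Tomás ∩ Pablo ∩ Uma: ∅.
Ugo ∩ Xiulan ∩ Tomás ∩ Pablo ∩ Uma ∩ Ana: ∅.
Ugo ∩ Xiulan ∩ Tomás ∩ Pablo ∩ Uma ∩ Ana ∩ Sofia: ∅.
There is no time when everyone is free.
No common window is at least 90 minutes long.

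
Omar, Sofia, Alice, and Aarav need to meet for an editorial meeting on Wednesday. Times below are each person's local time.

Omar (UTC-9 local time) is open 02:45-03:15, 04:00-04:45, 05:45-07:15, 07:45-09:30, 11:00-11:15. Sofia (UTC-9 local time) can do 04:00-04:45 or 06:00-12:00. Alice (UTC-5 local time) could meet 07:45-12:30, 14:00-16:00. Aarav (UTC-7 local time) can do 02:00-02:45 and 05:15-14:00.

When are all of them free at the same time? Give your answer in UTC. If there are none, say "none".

Omar in UTC: 11:45-12:15, 13:00-13:45, 14:45-16:15, 16:45-18:30, 20:00-20:15 (add 9h to convert from UTC-9).
Sofia in UTC: 13:00-13:45, 15:00-21:00 (add 9h to convert from UTC-9).
Alice in UTC: 12:45-17:30, 19:00-21:00 (add 5h to convert from UTC-5).
Aarav in UTC: 09:00-09:45, 12:15-21:00 (add 7h to convert from UTC-7).
Omar ∩ Sofia: 13:00-13:45, 15:00-16:15, 16:45-18:30, 20:00-20:15.
Omar ∩ Sofia ∩ Alice: 13:00-13:45, 15:00-16:15, 16:45-17:30, 20:00-20:15.
Omar ∩ Sofia ∩ Alice ∩ Aarav: 13:00-13:45, 15:00-16:15, 16:45-17:30, 20:00-20:15.
Those are the intersection windows.

13:00-13:45, 15:00-16:15, 16:45-17:30, 20:00-20:15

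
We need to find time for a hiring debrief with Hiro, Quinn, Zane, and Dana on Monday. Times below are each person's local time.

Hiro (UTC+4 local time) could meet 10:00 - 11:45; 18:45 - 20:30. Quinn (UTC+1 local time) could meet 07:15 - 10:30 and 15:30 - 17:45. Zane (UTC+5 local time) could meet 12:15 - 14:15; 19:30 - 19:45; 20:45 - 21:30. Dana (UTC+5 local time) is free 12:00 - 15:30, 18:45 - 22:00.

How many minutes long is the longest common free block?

45

Hiro in UTC: 06:00-07:45, 14:45-16:30 (subtract 4h to convert from UTC+4).
Quinn in UTC: 06:15-09:30, 14:30-16:45 (subtract 1h to convert from UTC+1).
Zane in UTC: 07:15-09:15, 14:30-14:45, 15:45-16:30 (subtract 5h to convert from UTC+5).
Dana in UTC: 07:00-10:30, 13:45-17:00 (subtract 5h to convert from UTC+5).
Hiro ∩ Quinn: 06:15-07:45, 14:45-16:30.
Hiro ∩ Quinn ∩ Zane: 07:15-07:45, 15:45-16:30.
Hiro ∩ Quinn ∩ Zane ∩ Dana: 07:15-07:45, 15:45-16:30.
The longest is 15:45-16:30 at 45 minutes.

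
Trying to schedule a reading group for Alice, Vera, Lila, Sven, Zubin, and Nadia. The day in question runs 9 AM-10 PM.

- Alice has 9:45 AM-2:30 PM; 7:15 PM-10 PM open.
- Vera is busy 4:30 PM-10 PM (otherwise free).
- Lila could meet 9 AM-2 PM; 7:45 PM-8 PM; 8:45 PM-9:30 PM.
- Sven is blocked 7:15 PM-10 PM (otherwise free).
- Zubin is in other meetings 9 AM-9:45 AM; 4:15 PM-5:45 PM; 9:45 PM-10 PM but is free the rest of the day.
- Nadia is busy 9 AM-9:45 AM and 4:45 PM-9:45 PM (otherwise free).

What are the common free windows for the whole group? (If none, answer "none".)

Alice free: 09:45-14:30, 19:15-22:00.
Vera free: 09:00-16:30 (invert busy blocks within the working day).
Lila free: 09:00-14:00, 19:45-20:00, 20:45-21:30.
Sven free: 09:00-19:15 (invert busy blocks within the working day).
Zubin free: 09:45-16:15, 17:45-21:45 (invert busy blocks within the working day).
Nadia free: 09:45-16:45, 21:45-22:00 (invert busy blocks within the working day).
Alice ∩ Vera: 09:45-14:30.
Alice ∩ Vera ∩ Lila: 09:45-14:00.
Alice ∩ Vera ∩ Lila ∩ Sven: 09:45-14:00.
Alice ∩ Vera ∩ Lila ∩ Sven ∩ Zubin: 09:45-14:00.
Alice ∩ Vera ∩ Lila ∩ Sven ∩ Zubin ∩ Nadia: 09:45-14:00.

09:45-14:00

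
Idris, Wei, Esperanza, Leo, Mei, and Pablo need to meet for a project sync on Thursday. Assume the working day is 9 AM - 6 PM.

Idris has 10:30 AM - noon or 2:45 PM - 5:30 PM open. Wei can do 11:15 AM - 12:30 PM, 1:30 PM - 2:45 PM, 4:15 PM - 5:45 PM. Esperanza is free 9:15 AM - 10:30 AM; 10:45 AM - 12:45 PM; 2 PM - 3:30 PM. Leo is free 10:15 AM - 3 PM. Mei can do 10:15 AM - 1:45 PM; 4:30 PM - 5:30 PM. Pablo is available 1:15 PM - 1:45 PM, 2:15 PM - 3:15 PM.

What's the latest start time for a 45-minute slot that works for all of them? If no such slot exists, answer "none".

none

Idris ∩ Wei: 11:15-12:00, 16:15-17:30.
Idris ∩ Wei ∩ Esperanza: 11:15-12:00.
Idris ∩ Wei ∩ Esperanza ∩ Leo: 11:15-12:00.
Idris ∩ Wei ∩ Esperanza ∩ Leo ∩ Mei: 11:15-12:00.
Idris ∩ Wei ∩ Esperanza ∩ Leo ∩ Mei ∩ Pablo: ∅.
There is no time when everyone is free.
No common window is at least 45 minutes long.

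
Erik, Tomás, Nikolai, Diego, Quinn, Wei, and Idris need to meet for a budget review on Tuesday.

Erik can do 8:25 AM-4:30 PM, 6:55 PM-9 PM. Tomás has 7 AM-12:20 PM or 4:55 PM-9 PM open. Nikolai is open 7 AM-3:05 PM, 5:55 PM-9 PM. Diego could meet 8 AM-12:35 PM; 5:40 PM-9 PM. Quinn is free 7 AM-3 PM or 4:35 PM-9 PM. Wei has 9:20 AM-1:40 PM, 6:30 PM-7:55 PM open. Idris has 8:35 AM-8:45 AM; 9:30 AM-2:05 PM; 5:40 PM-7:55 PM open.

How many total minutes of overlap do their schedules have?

Erik ∩ Tomás: 08:25-12:20, 18:55-21:00.
Erik ∩ Tomás ∩ Nikolai: 08:25-12:20, 18:55-21:00.
Erik ∩ Tomás ∩ Nikolai ∩ Diego: 08:25-12:20, 18:55-21:00.
Erik ∩ Tomás ∩ Nikolai ∩ Diego ∩ Quinn: 08:25-12:20, 18:55-21:00.
Erik ∩ Tomás ∩ Nikolai ∩ Diego ∩ Quinn ∩ Wei: 09:20-12:20, 18:55-19:55.
Erik ∩ Tomás ∩ Nikolai ∩ Diego ∩ Quinn ∩ Wei ∩ Idris: 09:30-12:20, 18:55-19:55.
Summing the common windows: 170 + 60 = 230 minutes.

230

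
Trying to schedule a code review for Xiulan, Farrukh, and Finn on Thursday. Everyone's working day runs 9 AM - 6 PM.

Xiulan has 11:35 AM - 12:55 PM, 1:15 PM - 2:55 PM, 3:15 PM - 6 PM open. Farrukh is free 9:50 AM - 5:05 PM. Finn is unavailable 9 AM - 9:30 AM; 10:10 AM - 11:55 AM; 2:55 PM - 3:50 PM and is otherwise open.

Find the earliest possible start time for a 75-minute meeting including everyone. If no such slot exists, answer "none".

13:15

Xiulan free: 11:35-12:55, 13:15-14:55, 15:15-18:00.
Farrukh free: 09:50-17:05.
Finn free: 09:30-10:10, 11:55-14:55, 15:50-18:00 (invert busy blocks within the working day).
Xiulan ∩ Farrukh: 11:35-12:55, 13:15-14:55, 15:15-17:05.
Xiulan ∩ Farrukh ∩ Finn: 11:55-12:55, 13:15-14:55, 15:50-17:05.
Those are the intersection windows.
The first common window of at least 75 minutes is 13:15-14:55, so the earliest start is 13:15.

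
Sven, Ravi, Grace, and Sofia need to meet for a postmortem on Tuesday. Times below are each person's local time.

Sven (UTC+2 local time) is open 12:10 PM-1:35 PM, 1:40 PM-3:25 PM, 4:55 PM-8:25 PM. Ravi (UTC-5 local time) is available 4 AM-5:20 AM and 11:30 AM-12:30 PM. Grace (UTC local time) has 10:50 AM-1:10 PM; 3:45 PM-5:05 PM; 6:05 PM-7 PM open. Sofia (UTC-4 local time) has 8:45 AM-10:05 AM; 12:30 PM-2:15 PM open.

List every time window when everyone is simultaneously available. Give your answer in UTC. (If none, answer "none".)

Sven in UTC: 10:10-11:35, 11:40-13:25, 14:55-18:25 (subtract 2h to convert from UTC+2).
Ravi in UTC: 09:00-10:20, 16:30-17:30 (add 5h to convert from UTC-5).
Grace in UTC: 10:50-13:10, 15:45-17:05, 18:05-19:00.
Sofia in UTC: 12:45-14:05, 16:30-18:15 (add 4h to convert from UTC-4).
Sven ∩ Ravi: 10:10-10:20, 16:30-17:30.
Sven ∩ Ravi ∩ Grace: 16:30-17:05.
Sven ∩ Ravi ∩ Grace ∩ Sofia: 16:30-17:05.
Those are the intersection windows.

16:30-17:05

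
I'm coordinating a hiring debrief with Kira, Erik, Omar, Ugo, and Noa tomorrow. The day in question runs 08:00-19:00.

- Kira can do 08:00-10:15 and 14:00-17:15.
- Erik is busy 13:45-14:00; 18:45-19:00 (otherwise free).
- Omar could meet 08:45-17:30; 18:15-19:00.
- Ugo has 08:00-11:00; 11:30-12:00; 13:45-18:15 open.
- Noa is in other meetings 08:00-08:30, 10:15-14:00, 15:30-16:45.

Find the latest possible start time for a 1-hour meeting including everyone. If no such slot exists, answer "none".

Kira free: 08:00-10:15, 14:00-17:15.
Erik free: 08:00-13:45, 14:00-18:45 (invert busy blocks within the working day).
Omar free: 08:45-17:30, 18:15-19:00.
Ugo free: 08:00-11:00, 11:30-12:00, 13:45-18:15.
Noa free: 08:30-10:15, 14:00-15:30, 16:45-19:00 (invert busy blocks within the working day).
Kira ∩ Erik: 08:00-10:15, 14:00-17:15.
Kira ∩ Erik ∩ Omar: 08:45-10:15, 14:00-17:15.
Kira ∩ Erik ∩ Omar ∩ Ugo: 08:45-10:15, 14:00-17:15.
Kira ∩ Erik ∩ Omar ∩ Ugo ∩ Noa: 08:45-10:15, 14:00-15:30, 16:45-17:15.
So the common availability across everyone is 08:45-10:15, 14:00-15:30, 16:45-17:15.
The last common window of at least 60 minutes is 14:00-15:30; a 60-minute meeting can start as late as 14:30 and still end by 15:30.

14:30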